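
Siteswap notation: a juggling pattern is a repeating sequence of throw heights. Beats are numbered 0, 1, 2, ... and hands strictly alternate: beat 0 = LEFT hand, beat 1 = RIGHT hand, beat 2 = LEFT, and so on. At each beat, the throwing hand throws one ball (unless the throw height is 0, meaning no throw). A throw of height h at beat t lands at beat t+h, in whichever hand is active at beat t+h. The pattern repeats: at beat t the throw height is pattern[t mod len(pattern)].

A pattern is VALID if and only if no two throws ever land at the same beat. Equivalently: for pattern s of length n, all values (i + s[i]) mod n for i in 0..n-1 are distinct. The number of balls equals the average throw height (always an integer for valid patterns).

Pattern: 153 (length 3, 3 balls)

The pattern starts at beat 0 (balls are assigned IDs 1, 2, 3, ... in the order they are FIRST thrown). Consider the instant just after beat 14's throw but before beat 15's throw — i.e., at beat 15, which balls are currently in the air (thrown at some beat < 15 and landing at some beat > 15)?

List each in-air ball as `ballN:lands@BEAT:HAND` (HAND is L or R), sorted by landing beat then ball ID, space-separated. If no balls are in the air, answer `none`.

Beat 0 (L): throw ball1 h=1 -> lands@1:R; in-air after throw: [b1@1:R]
Beat 1 (R): throw ball1 h=5 -> lands@6:L; in-air after throw: [b1@6:L]
Beat 2 (L): throw ball2 h=3 -> lands@5:R; in-air after throw: [b2@5:R b1@6:L]
Beat 3 (R): throw ball3 h=1 -> lands@4:L; in-air after throw: [b3@4:L b2@5:R b1@6:L]
Beat 4 (L): throw ball3 h=5 -> lands@9:R; in-air after throw: [b2@5:R b1@6:L b3@9:R]
Beat 5 (R): throw ball2 h=3 -> lands@8:L; in-air after throw: [b1@6:L b2@8:L b3@9:R]
Beat 6 (L): throw ball1 h=1 -> lands@7:R; in-air after throw: [b1@7:R b2@8:L b3@9:R]
Beat 7 (R): throw ball1 h=5 -> lands@12:L; in-air after throw: [b2@8:L b3@9:R b1@12:L]
Beat 8 (L): throw ball2 h=3 -> lands@11:R; in-air after throw: [b3@9:R b2@11:R b1@12:L]
Beat 9 (R): throw ball3 h=1 -> lands@10:L; in-air after throw: [b3@10:L b2@11:R b1@12:L]
Beat 10 (L): throw ball3 h=5 -> lands@15:R; in-air after throw: [b2@11:R b1@12:L b3@15:R]
Beat 11 (R): throw ball2 h=3 -> lands@14:L; in-air after throw: [b1@12:L b2@14:L b3@15:R]
Beat 12 (L): throw ball1 h=1 -> lands@13:R; in-air after throw: [b1@13:R b2@14:L b3@15:R]
Beat 13 (R): throw ball1 h=5 -> lands@18:L; in-air after throw: [b2@14:L b3@15:R b1@18:L]
Beat 14 (L): throw ball2 h=3 -> lands@17:R; in-air after throw: [b3@15:R b2@17:R b1@18:L]
Beat 15 (R): throw ball3 h=1 -> lands@16:L; in-air after throw: [b3@16:L b2@17:R b1@18:L]

Answer: ball2:lands@17:R ball1:lands@18:L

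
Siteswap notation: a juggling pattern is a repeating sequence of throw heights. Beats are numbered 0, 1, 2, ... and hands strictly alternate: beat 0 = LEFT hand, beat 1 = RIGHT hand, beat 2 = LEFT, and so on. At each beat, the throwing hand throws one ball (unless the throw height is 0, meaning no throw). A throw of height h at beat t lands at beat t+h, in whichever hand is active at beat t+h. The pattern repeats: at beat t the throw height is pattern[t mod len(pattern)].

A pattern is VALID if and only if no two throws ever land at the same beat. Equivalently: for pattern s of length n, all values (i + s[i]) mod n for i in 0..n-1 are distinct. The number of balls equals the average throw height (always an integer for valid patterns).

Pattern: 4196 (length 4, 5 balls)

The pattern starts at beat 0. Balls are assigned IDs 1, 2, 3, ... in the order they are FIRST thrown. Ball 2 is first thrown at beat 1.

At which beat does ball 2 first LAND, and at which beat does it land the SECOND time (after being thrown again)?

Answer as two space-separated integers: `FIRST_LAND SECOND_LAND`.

Answer: 2 11

Derivation:
Beat 0 (L): throw ball1 h=4 -> lands@4:L; in-air after throw: [b1@4:L]
Beat 1 (R): throw ball2 h=1 -> lands@2:L; in-air after throw: [b2@2:L b1@4:L]
Beat 2 (L): throw ball2 h=9 -> lands@11:R; in-air after throw: [b1@4:L b2@11:R]
Beat 3 (R): throw ball3 h=6 -> lands@9:R; in-air after throw: [b1@4:L b3@9:R b2@11:R]
Beat 4 (L): throw ball1 h=4 -> lands@8:L; in-air after throw: [b1@8:L b3@9:R b2@11:R]
Beat 5 (R): throw ball4 h=1 -> lands@6:L; in-air after throw: [b4@6:L b1@8:L b3@9:R b2@11:R]
Beat 6 (L): throw ball4 h=9 -> lands@15:R; in-air after throw: [b1@8:L b3@9:R b2@11:R b4@15:R]
Beat 7 (R): throw ball5 h=6 -> lands@13:R; in-air after throw: [b1@8:L b3@9:R b2@11:R b5@13:R b4@15:R]
Beat 8 (L): throw ball1 h=4 -> lands@12:L; in-air after throw: [b3@9:R b2@11:R b1@12:L b5@13:R b4@15:R]
Beat 9 (R): throw ball3 h=1 -> lands@10:L; in-air after throw: [b3@10:L b2@11:R b1@12:L b5@13:R b4@15:R]
Beat 10 (L): throw ball3 h=9 -> lands@19:R; in-air after throw: [b2@11:R b1@12:L b5@13:R b4@15:R b3@19:R]
Beat 11 (R): throw ball2 h=6 -> lands@17:R; in-air after throw: [b1@12:L b5@13:R b4@15:R b2@17:R b3@19:R]
Ball 2: thrown@1 h=1 -> first land @2; rethrown@2 h=9 -> second land @11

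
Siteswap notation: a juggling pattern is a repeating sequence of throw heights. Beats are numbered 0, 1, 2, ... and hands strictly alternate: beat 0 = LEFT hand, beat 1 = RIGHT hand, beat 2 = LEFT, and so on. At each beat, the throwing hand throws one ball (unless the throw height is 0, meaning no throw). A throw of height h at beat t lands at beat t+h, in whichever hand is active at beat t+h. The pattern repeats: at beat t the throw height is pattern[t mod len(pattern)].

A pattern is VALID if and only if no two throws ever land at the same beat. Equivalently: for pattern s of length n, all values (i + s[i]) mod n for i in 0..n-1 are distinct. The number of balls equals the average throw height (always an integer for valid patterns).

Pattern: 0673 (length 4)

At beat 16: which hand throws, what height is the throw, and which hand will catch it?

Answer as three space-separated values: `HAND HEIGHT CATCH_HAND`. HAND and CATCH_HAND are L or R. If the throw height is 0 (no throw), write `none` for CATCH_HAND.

Beat 16: 16 mod 2 = 0, so hand = L
Throw height = pattern[16 mod 4] = pattern[0] = 0

Answer: L 0 none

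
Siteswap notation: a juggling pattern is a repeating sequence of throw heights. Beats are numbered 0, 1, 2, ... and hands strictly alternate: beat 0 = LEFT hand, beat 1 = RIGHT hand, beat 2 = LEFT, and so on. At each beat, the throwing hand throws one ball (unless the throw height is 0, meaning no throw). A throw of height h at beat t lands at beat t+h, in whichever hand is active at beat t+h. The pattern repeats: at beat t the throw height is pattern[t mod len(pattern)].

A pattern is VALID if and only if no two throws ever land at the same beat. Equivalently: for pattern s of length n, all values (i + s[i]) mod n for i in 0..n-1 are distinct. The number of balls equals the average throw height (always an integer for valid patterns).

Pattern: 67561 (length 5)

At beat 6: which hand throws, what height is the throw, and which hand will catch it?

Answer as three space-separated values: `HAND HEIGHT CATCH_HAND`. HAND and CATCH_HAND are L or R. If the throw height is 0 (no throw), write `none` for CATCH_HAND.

Answer: L 7 R

Derivation:
Beat 6: 6 mod 2 = 0, so hand = L
Throw height = pattern[6 mod 5] = pattern[1] = 7
Lands at beat 6+7=13, 13 mod 2 = 1, so catch hand = R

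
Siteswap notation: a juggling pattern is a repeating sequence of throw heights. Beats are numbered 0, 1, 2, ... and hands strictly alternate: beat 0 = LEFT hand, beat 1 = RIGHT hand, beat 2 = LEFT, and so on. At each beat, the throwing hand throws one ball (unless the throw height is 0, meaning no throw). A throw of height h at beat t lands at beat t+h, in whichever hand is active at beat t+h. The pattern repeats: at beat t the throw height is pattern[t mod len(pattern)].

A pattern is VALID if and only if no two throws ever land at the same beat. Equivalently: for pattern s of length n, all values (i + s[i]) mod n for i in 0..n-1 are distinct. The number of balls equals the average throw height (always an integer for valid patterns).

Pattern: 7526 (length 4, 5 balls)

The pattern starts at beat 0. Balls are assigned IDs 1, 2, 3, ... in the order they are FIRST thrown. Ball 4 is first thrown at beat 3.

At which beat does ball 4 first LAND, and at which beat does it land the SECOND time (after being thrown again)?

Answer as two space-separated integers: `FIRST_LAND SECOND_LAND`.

Beat 0 (L): throw ball1 h=7 -> lands@7:R; in-air after throw: [b1@7:R]
Beat 1 (R): throw ball2 h=5 -> lands@6:L; in-air after throw: [b2@6:L b1@7:R]
Beat 2 (L): throw ball3 h=2 -> lands@4:L; in-air after throw: [b3@4:L b2@6:L b1@7:R]
Beat 3 (R): throw ball4 h=6 -> lands@9:R; in-air after throw: [b3@4:L b2@6:L b1@7:R b4@9:R]
Beat 4 (L): throw ball3 h=7 -> lands@11:R; in-air after throw: [b2@6:L b1@7:R b4@9:R b3@11:R]
Beat 5 (R): throw ball5 h=5 -> lands@10:L; in-air after throw: [b2@6:L b1@7:R b4@9:R b5@10:L b3@11:R]
Beat 6 (L): throw ball2 h=2 -> lands@8:L; in-air after throw: [b1@7:R b2@8:L b4@9:R b5@10:L b3@11:R]
Beat 7 (R): throw ball1 h=6 -> lands@13:R; in-air after throw: [b2@8:L b4@9:R b5@10:L b3@11:R b1@13:R]
Beat 8 (L): throw ball2 h=7 -> lands@15:R; in-air after throw: [b4@9:R b5@10:L b3@11:R b1@13:R b2@15:R]
Beat 9 (R): throw ball4 h=5 -> lands@14:L; in-air after throw: [b5@10:L b3@11:R b1@13:R b4@14:L b2@15:R]
Beat 10 (L): throw ball5 h=2 -> lands@12:L; in-air after throw: [b3@11:R b5@12:L b1@13:R b4@14:L b2@15:R]
Beat 11 (R): throw ball3 h=6 -> lands@17:R; in-air after throw: [b5@12:L b1@13:R b4@14:L b2@15:R b3@17:R]
Beat 12 (L): throw ball5 h=7 -> lands@19:R; in-air after throw: [b1@13:R b4@14:L b2@15:R b3@17:R b5@19:R]
Beat 13 (R): throw ball1 h=5 -> lands@18:L; in-air after throw: [b4@14:L b2@15:R b3@17:R b1@18:L b5@19:R]
Beat 14 (L): throw ball4 h=2 -> lands@16:L; in-air after throw: [b2@15:R b4@16:L b3@17:R b1@18:L b5@19:R]
Ball 4: thrown@3 h=6 -> first land @9; rethrown@9 h=5 -> second land @14

Answer: 9 14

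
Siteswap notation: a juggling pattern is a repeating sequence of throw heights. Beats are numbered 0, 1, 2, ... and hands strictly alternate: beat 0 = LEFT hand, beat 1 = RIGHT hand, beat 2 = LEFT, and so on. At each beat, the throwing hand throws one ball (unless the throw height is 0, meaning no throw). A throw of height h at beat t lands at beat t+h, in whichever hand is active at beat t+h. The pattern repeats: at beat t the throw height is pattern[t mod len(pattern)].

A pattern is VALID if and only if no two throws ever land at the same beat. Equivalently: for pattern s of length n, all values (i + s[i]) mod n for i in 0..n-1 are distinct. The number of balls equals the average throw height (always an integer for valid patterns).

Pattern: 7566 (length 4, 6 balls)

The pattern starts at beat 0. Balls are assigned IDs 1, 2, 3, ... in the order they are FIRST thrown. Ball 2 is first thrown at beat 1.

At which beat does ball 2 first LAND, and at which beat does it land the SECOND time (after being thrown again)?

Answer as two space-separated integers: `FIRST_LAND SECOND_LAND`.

Beat 0 (L): throw ball1 h=7 -> lands@7:R; in-air after throw: [b1@7:R]
Beat 1 (R): throw ball2 h=5 -> lands@6:L; in-air after throw: [b2@6:L b1@7:R]
Beat 2 (L): throw ball3 h=6 -> lands@8:L; in-air after throw: [b2@6:L b1@7:R b3@8:L]
Beat 3 (R): throw ball4 h=6 -> lands@9:R; in-air after throw: [b2@6:L b1@7:R b3@8:L b4@9:R]
Beat 4 (L): throw ball5 h=7 -> lands@11:R; in-air after throw: [b2@6:L b1@7:R b3@8:L b4@9:R b5@11:R]
Beat 5 (R): throw ball6 h=5 -> lands@10:L; in-air after throw: [b2@6:L b1@7:R b3@8:L b4@9:R b6@10:L b5@11:R]
Beat 6 (L): throw ball2 h=6 -> lands@12:L; in-air after throw: [b1@7:R b3@8:L b4@9:R b6@10:L b5@11:R b2@12:L]
Beat 7 (R): throw ball1 h=6 -> lands@13:R; in-air after throw: [b3@8:L b4@9:R b6@10:L b5@11:R b2@12:L b1@13:R]
Beat 8 (L): throw ball3 h=7 -> lands@15:R; in-air after throw: [b4@9:R b6@10:L b5@11:R b2@12:L b1@13:R b3@15:R]
Beat 9 (R): throw ball4 h=5 -> lands@14:L; in-air after throw: [b6@10:L b5@11:R b2@12:L b1@13:R b4@14:L b3@15:R]
Beat 10 (L): throw ball6 h=6 -> lands@16:L; in-air after throw: [b5@11:R b2@12:L b1@13:R b4@14:L b3@15:R b6@16:L]
Beat 11 (R): throw ball5 h=6 -> lands@17:R; in-air after throw: [b2@12:L b1@13:R b4@14:L b3@15:R b6@16:L b5@17:R]
Beat 12 (L): throw ball2 h=7 -> lands@19:R; in-air after throw: [b1@13:R b4@14:L b3@15:R b6@16:L b5@17:R b2@19:R]
Ball 2: thrown@1 h=5 -> first land @6; rethrown@6 h=6 -> second land @12

Answer: 6 12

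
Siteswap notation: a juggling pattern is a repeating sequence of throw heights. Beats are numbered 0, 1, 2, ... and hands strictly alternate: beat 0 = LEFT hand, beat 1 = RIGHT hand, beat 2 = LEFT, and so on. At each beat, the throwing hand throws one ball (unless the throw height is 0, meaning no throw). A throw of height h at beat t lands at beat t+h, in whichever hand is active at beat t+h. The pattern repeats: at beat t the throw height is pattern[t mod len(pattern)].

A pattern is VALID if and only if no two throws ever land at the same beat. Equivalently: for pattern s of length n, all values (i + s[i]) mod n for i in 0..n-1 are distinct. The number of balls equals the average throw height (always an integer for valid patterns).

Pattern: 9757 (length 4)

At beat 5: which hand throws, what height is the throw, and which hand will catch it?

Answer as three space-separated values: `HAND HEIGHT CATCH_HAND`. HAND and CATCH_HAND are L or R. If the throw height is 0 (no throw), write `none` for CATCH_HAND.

Answer: R 7 L

Derivation:
Beat 5: 5 mod 2 = 1, so hand = R
Throw height = pattern[5 mod 4] = pattern[1] = 7
Lands at beat 5+7=12, 12 mod 2 = 0, so catch hand = L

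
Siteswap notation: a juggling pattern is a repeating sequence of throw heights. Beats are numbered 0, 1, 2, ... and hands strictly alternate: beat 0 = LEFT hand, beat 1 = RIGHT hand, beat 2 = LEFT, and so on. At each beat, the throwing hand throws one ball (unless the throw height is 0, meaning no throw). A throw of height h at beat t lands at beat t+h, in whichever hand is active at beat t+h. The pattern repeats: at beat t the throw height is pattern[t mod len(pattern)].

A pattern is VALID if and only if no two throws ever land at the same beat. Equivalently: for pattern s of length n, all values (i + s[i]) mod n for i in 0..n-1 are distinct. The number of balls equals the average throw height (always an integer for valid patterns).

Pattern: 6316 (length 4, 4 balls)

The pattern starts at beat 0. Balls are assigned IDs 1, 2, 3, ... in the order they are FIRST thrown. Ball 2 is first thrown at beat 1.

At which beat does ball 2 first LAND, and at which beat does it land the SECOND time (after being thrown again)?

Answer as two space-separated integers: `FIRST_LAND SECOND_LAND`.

Answer: 4 10

Derivation:
Beat 0 (L): throw ball1 h=6 -> lands@6:L; in-air after throw: [b1@6:L]
Beat 1 (R): throw ball2 h=3 -> lands@4:L; in-air after throw: [b2@4:L b1@6:L]
Beat 2 (L): throw ball3 h=1 -> lands@3:R; in-air after throw: [b3@3:R b2@4:L b1@6:L]
Beat 3 (R): throw ball3 h=6 -> lands@9:R; in-air after throw: [b2@4:L b1@6:L b3@9:R]
Beat 4 (L): throw ball2 h=6 -> lands@10:L; in-air after throw: [b1@6:L b3@9:R b2@10:L]
Beat 5 (R): throw ball4 h=3 -> lands@8:L; in-air after throw: [b1@6:L b4@8:L b3@9:R b2@10:L]
Beat 6 (L): throw ball1 h=1 -> lands@7:R; in-air after throw: [b1@7:R b4@8:L b3@9:R b2@10:L]
Beat 7 (R): throw ball1 h=6 -> lands@13:R; in-air after throw: [b4@8:L b3@9:R b2@10:L b1@13:R]
Beat 8 (L): throw ball4 h=6 -> lands@14:L; in-air after throw: [b3@9:R b2@10:L b1@13:R b4@14:L]
Beat 9 (R): throw ball3 h=3 -> lands@12:L; in-air after throw: [b2@10:L b3@12:L b1@13:R b4@14:L]
Beat 10 (L): throw ball2 h=1 -> lands@11:R; in-air after throw: [b2@11:R b3@12:L b1@13:R b4@14:L]
Ball 2: thrown@1 h=3 -> first land @4; rethrown@4 h=6 -> second land @10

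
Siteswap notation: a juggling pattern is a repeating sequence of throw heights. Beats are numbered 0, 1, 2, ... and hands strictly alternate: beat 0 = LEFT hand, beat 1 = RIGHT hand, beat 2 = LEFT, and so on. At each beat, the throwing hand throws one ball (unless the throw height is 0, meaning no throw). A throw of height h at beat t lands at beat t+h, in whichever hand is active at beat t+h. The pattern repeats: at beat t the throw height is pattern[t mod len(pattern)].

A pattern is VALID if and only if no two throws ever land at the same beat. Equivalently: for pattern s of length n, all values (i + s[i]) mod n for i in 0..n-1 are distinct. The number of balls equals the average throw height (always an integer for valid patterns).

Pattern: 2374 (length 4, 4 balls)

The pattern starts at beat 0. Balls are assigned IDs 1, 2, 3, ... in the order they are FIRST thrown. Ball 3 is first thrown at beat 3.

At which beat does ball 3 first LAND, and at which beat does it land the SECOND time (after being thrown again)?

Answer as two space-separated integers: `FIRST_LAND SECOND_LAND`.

Beat 0 (L): throw ball1 h=2 -> lands@2:L; in-air after throw: [b1@2:L]
Beat 1 (R): throw ball2 h=3 -> lands@4:L; in-air after throw: [b1@2:L b2@4:L]
Beat 2 (L): throw ball1 h=7 -> lands@9:R; in-air after throw: [b2@4:L b1@9:R]
Beat 3 (R): throw ball3 h=4 -> lands@7:R; in-air after throw: [b2@4:L b3@7:R b1@9:R]
Beat 4 (L): throw ball2 h=2 -> lands@6:L; in-air after throw: [b2@6:L b3@7:R b1@9:R]
Beat 5 (R): throw ball4 h=3 -> lands@8:L; in-air after throw: [b2@6:L b3@7:R b4@8:L b1@9:R]
Beat 6 (L): throw ball2 h=7 -> lands@13:R; in-air after throw: [b3@7:R b4@8:L b1@9:R b2@13:R]
Beat 7 (R): throw ball3 h=4 -> lands@11:R; in-air after throw: [b4@8:L b1@9:R b3@11:R b2@13:R]
Beat 8 (L): throw ball4 h=2 -> lands@10:L; in-air after throw: [b1@9:R b4@10:L b3@11:R b2@13:R]
Beat 9 (R): throw ball1 h=3 -> lands@12:L; in-air after throw: [b4@10:L b3@11:R b1@12:L b2@13:R]
Beat 10 (L): throw ball4 h=7 -> lands@17:R; in-air after throw: [b3@11:R b1@12:L b2@13:R b4@17:R]
Beat 11 (R): throw ball3 h=4 -> lands@15:R; in-air after throw: [b1@12:L b2@13:R b3@15:R b4@17:R]
Ball 3: thrown@3 h=4 -> first land @7; rethrown@7 h=4 -> second land @11

Answer: 7 11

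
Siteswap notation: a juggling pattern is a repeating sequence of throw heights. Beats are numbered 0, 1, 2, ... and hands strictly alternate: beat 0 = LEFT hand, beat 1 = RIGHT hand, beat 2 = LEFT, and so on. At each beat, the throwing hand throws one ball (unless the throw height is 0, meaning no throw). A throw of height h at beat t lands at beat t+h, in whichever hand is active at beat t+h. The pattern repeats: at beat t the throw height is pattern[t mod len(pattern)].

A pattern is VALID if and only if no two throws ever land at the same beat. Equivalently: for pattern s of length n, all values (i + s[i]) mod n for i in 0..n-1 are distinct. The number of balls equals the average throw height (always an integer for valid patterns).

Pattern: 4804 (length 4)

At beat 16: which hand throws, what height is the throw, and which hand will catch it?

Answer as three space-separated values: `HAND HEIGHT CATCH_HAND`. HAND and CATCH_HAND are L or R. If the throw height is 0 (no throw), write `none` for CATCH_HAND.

Beat 16: 16 mod 2 = 0, so hand = L
Throw height = pattern[16 mod 4] = pattern[0] = 4
Lands at beat 16+4=20, 20 mod 2 = 0, so catch hand = L

Answer: L 4 L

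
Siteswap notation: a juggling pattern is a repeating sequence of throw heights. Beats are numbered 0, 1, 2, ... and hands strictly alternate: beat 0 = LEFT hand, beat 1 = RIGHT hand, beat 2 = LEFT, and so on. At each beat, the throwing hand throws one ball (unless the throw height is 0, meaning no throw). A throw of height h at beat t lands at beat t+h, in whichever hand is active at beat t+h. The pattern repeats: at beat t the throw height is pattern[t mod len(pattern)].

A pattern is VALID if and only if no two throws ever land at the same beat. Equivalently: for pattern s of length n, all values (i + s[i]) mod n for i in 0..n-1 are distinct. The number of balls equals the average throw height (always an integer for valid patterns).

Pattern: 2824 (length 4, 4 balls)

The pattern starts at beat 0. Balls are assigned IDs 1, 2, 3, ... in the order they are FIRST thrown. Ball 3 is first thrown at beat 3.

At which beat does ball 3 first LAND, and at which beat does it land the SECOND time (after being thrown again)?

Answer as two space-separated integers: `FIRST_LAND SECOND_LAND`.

Answer: 7 11

Derivation:
Beat 0 (L): throw ball1 h=2 -> lands@2:L; in-air after throw: [b1@2:L]
Beat 1 (R): throw ball2 h=8 -> lands@9:R; in-air after throw: [b1@2:L b2@9:R]
Beat 2 (L): throw ball1 h=2 -> lands@4:L; in-air after throw: [b1@4:L b2@9:R]
Beat 3 (R): throw ball3 h=4 -> lands@7:R; in-air after throw: [b1@4:L b3@7:R b2@9:R]
Beat 4 (L): throw ball1 h=2 -> lands@6:L; in-air after throw: [b1@6:L b3@7:R b2@9:R]
Beat 5 (R): throw ball4 h=8 -> lands@13:R; in-air after throw: [b1@6:L b3@7:R b2@9:R b4@13:R]
Beat 6 (L): throw ball1 h=2 -> lands@8:L; in-air after throw: [b3@7:R b1@8:L b2@9:R b4@13:R]
Beat 7 (R): throw ball3 h=4 -> lands@11:R; in-air after throw: [b1@8:L b2@9:R b3@11:R b4@13:R]
Beat 8 (L): throw ball1 h=2 -> lands@10:L; in-air after throw: [b2@9:R b1@10:L b3@11:R b4@13:R]
Beat 9 (R): throw ball2 h=8 -> lands@17:R; in-air after throw: [b1@10:L b3@11:R b4@13:R b2@17:R]
Beat 10 (L): throw ball1 h=2 -> lands@12:L; in-air after throw: [b3@11:R b1@12:L b4@13:R b2@17:R]
Beat 11 (R): throw ball3 h=4 -> lands@15:R; in-air after throw: [b1@12:L b4@13:R b3@15:R b2@17:R]
Ball 3: thrown@3 h=4 -> first land @7; rethrown@7 h=4 -> second land @11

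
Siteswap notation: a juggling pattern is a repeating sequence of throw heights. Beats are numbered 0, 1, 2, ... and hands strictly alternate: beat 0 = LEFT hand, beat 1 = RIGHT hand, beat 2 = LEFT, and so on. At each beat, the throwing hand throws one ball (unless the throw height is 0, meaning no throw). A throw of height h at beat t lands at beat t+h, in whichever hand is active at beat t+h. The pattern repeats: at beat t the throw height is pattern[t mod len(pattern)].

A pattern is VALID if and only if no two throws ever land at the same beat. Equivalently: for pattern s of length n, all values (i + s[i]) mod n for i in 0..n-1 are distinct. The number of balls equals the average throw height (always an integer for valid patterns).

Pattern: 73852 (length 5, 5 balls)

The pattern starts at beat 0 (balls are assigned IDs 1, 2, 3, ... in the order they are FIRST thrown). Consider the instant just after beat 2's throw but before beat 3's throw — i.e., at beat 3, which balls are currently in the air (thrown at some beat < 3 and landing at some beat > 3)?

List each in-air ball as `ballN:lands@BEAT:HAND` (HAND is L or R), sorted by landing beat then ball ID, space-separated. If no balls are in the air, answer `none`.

Beat 0 (L): throw ball1 h=7 -> lands@7:R; in-air after throw: [b1@7:R]
Beat 1 (R): throw ball2 h=3 -> lands@4:L; in-air after throw: [b2@4:L b1@7:R]
Beat 2 (L): throw ball3 h=8 -> lands@10:L; in-air after throw: [b2@4:L b1@7:R b3@10:L]
Beat 3 (R): throw ball4 h=5 -> lands@8:L; in-air after throw: [b2@4:L b1@7:R b4@8:L b3@10:L]

Answer: ball2:lands@4:L ball1:lands@7:R ball3:lands@10:L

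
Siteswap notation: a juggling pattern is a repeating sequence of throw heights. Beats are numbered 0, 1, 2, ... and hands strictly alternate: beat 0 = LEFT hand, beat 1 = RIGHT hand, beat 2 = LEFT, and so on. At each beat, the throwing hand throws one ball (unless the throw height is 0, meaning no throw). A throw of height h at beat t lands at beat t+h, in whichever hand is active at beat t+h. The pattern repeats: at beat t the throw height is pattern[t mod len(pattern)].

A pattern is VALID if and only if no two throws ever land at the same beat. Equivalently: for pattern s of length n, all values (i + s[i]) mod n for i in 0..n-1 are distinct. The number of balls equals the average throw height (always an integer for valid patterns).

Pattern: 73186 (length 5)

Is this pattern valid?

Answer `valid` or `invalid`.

i=0: (i + s[i]) mod n = (0 + 7) mod 5 = 2
i=1: (i + s[i]) mod n = (1 + 3) mod 5 = 4
i=2: (i + s[i]) mod n = (2 + 1) mod 5 = 3
i=3: (i + s[i]) mod n = (3 + 8) mod 5 = 1
i=4: (i + s[i]) mod n = (4 + 6) mod 5 = 0
Residues: [2, 4, 3, 1, 0], distinct: True

Answer: valid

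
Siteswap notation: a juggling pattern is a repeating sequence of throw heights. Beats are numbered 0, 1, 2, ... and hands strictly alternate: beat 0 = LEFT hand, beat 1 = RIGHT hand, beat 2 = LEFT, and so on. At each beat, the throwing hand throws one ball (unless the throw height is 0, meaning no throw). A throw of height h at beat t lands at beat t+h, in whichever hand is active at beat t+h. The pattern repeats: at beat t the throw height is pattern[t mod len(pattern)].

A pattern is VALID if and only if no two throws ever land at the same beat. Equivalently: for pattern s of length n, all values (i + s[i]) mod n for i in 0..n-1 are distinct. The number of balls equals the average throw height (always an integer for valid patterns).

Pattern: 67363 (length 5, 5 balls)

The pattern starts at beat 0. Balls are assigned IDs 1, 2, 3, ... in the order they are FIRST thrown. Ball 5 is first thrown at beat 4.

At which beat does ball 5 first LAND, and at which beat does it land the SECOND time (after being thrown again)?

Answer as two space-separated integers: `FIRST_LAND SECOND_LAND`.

Answer: 7 10

Derivation:
Beat 0 (L): throw ball1 h=6 -> lands@6:L; in-air after throw: [b1@6:L]
Beat 1 (R): throw ball2 h=7 -> lands@8:L; in-air after throw: [b1@6:L b2@8:L]
Beat 2 (L): throw ball3 h=3 -> lands@5:R; in-air after throw: [b3@5:R b1@6:L b2@8:L]
Beat 3 (R): throw ball4 h=6 -> lands@9:R; in-air after throw: [b3@5:R b1@6:L b2@8:L b4@9:R]
Beat 4 (L): throw ball5 h=3 -> lands@7:R; in-air after throw: [b3@5:R b1@6:L b5@7:R b2@8:L b4@9:R]
Beat 5 (R): throw ball3 h=6 -> lands@11:R; in-air after throw: [b1@6:L b5@7:R b2@8:L b4@9:R b3@11:R]
Beat 6 (L): throw ball1 h=7 -> lands@13:R; in-air after throw: [b5@7:R b2@8:L b4@9:R b3@11:R b1@13:R]
Beat 7 (R): throw ball5 h=3 -> lands@10:L; in-air after throw: [b2@8:L b4@9:R b5@10:L b3@11:R b1@13:R]
Beat 8 (L): throw ball2 h=6 -> lands@14:L; in-air after throw: [b4@9:R b5@10:L b3@11:R b1@13:R b2@14:L]
Beat 9 (R): throw ball4 h=3 -> lands@12:L; in-air after throw: [b5@10:L b3@11:R b4@12:L b1@13:R b2@14:L]
Beat 10 (L): throw ball5 h=6 -> lands@16:L; in-air after throw: [b3@11:R b4@12:L b1@13:R b2@14:L b5@16:L]
Ball 5: thrown@4 h=3 -> first land @7; rethrown@7 h=3 -> second land @10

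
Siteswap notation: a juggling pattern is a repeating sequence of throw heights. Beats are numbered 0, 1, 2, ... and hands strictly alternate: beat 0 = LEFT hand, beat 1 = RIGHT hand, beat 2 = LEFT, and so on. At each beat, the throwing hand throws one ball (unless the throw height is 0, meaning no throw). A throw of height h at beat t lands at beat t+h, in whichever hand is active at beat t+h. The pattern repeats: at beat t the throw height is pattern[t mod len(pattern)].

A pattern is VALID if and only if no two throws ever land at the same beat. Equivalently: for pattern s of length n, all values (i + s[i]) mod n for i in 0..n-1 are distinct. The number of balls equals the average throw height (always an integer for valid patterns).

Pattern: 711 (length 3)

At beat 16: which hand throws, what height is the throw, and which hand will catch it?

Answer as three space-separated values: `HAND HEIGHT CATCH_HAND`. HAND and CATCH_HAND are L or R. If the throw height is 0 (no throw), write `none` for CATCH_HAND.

Beat 16: 16 mod 2 = 0, so hand = L
Throw height = pattern[16 mod 3] = pattern[1] = 1
Lands at beat 16+1=17, 17 mod 2 = 1, so catch hand = R

Answer: L 1 R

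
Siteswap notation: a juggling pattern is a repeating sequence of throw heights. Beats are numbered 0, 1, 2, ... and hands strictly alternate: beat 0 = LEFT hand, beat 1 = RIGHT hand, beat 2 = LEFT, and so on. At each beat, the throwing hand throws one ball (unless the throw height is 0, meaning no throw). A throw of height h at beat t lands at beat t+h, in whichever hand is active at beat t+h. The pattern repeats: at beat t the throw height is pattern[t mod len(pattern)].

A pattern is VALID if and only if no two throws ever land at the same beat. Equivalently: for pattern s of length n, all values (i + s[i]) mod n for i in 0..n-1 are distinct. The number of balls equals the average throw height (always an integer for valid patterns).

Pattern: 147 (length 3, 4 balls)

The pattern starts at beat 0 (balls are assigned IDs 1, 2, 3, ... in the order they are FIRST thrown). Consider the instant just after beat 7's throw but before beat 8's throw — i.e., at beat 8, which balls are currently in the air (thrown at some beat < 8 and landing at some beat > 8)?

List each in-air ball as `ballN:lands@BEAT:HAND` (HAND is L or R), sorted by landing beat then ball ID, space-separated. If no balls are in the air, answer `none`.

Answer: ball2:lands@9:R ball4:lands@11:R ball1:lands@12:L

Derivation:
Beat 0 (L): throw ball1 h=1 -> lands@1:R; in-air after throw: [b1@1:R]
Beat 1 (R): throw ball1 h=4 -> lands@5:R; in-air after throw: [b1@5:R]
Beat 2 (L): throw ball2 h=7 -> lands@9:R; in-air after throw: [b1@5:R b2@9:R]
Beat 3 (R): throw ball3 h=1 -> lands@4:L; in-air after throw: [b3@4:L b1@5:R b2@9:R]
Beat 4 (L): throw ball3 h=4 -> lands@8:L; in-air after throw: [b1@5:R b3@8:L b2@9:R]
Beat 5 (R): throw ball1 h=7 -> lands@12:L; in-air after throw: [b3@8:L b2@9:R b1@12:L]
Beat 6 (L): throw ball4 h=1 -> lands@7:R; in-air after throw: [b4@7:R b3@8:L b2@9:R b1@12:L]
Beat 7 (R): throw ball4 h=4 -> lands@11:R; in-air after throw: [b3@8:L b2@9:R b4@11:R b1@12:L]
Beat 8 (L): throw ball3 h=7 -> lands@15:R; in-air after throw: [b2@9:R b4@11:R b1@12:L b3@15:R]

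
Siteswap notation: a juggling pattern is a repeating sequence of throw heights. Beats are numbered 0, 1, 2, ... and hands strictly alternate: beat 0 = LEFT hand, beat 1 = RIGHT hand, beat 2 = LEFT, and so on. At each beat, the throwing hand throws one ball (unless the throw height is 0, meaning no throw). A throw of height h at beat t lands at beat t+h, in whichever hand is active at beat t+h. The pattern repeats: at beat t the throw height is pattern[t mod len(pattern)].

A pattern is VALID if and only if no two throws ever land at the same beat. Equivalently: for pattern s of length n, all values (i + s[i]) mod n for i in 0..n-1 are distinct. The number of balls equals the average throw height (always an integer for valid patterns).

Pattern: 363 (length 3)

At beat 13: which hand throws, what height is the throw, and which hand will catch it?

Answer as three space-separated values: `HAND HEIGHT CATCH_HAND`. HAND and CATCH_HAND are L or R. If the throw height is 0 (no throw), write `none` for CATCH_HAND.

Beat 13: 13 mod 2 = 1, so hand = R
Throw height = pattern[13 mod 3] = pattern[1] = 6
Lands at beat 13+6=19, 19 mod 2 = 1, so catch hand = R

Answer: R 6 R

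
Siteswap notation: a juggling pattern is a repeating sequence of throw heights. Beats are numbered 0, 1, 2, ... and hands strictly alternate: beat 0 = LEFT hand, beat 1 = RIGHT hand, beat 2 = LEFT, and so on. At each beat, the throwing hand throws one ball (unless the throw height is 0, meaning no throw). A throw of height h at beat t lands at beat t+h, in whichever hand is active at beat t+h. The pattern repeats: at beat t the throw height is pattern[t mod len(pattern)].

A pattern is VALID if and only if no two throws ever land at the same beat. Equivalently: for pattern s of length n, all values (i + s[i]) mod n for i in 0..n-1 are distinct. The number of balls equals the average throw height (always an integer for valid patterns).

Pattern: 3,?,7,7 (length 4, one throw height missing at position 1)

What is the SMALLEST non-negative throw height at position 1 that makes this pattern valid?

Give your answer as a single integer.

i=0: (0 + 3) mod 4 = 3
i=1: s[i]=? (unknown)
i=2: (2 + 7) mod 4 = 1
i=3: (3 + 7) mod 4 = 2
Known residues: [1, 2, 3]; need a permutation of 0..3, so missing residue r = 0
Need (1 + s) mod 4 = 0; smallest s = (0 - 1) mod 4 = 3

Answer: 3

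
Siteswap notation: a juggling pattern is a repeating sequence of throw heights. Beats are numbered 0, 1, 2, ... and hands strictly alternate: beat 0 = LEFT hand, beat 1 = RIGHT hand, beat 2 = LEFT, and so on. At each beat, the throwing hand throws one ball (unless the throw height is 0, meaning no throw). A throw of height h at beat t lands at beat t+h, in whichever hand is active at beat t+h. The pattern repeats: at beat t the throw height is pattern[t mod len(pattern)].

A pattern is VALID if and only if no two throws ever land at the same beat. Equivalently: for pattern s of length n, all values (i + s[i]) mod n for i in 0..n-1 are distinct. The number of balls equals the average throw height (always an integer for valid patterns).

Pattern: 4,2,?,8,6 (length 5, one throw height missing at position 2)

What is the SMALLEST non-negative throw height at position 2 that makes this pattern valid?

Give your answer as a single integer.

Answer: 0

Derivation:
i=0: (0 + 4) mod 5 = 4
i=1: (1 + 2) mod 5 = 3
i=2: s[i]=? (unknown)
i=3: (3 + 8) mod 5 = 1
i=4: (4 + 6) mod 5 = 0
Known residues: [0, 1, 3, 4]; need a permutation of 0..4, so missing residue r = 2
Need (2 + s) mod 5 = 2; smallest s = (2 - 2) mod 5 = 0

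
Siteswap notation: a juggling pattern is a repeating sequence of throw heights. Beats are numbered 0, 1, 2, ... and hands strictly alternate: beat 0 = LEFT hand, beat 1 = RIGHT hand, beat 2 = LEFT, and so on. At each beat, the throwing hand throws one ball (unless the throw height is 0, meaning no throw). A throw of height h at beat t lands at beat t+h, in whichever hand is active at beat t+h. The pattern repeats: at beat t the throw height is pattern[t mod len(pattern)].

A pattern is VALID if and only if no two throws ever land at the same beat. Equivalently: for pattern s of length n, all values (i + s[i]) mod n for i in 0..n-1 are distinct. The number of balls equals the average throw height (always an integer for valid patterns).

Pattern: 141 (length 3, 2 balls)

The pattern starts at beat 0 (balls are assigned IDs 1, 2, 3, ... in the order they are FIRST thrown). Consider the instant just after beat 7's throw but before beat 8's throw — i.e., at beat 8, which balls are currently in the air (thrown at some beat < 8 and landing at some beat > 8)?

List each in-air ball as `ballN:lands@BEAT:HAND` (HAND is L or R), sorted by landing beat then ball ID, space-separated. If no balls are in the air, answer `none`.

Answer: ball1:lands@11:R

Derivation:
Beat 0 (L): throw ball1 h=1 -> lands@1:R; in-air after throw: [b1@1:R]
Beat 1 (R): throw ball1 h=4 -> lands@5:R; in-air after throw: [b1@5:R]
Beat 2 (L): throw ball2 h=1 -> lands@3:R; in-air after throw: [b2@3:R b1@5:R]
Beat 3 (R): throw ball2 h=1 -> lands@4:L; in-air after throw: [b2@4:L b1@5:R]
Beat 4 (L): throw ball2 h=4 -> lands@8:L; in-air after throw: [b1@5:R b2@8:L]
Beat 5 (R): throw ball1 h=1 -> lands@6:L; in-air after throw: [b1@6:L b2@8:L]
Beat 6 (L): throw ball1 h=1 -> lands@7:R; in-air after throw: [b1@7:R b2@8:L]
Beat 7 (R): throw ball1 h=4 -> lands@11:R; in-air after throw: [b2@8:L b1@11:R]
Beat 8 (L): throw ball2 h=1 -> lands@9:R; in-air after throw: [b2@9:R b1@11:R]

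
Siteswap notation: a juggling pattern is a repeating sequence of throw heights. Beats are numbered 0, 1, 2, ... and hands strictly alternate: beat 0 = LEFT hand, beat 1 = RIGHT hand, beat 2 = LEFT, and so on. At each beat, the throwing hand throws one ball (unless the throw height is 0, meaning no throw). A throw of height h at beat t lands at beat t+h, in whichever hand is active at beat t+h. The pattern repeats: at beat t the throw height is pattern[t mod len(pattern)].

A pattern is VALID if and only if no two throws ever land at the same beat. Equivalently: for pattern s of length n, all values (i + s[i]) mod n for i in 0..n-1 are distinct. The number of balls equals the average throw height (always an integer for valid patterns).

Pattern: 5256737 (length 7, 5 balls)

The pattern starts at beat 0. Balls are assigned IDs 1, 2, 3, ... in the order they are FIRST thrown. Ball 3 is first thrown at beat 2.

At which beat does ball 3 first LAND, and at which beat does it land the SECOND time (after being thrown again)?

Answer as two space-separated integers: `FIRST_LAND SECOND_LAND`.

Answer: 7 12

Derivation:
Beat 0 (L): throw ball1 h=5 -> lands@5:R; in-air after throw: [b1@5:R]
Beat 1 (R): throw ball2 h=2 -> lands@3:R; in-air after throw: [b2@3:R b1@5:R]
Beat 2 (L): throw ball3 h=5 -> lands@7:R; in-air after throw: [b2@3:R b1@5:R b3@7:R]
Beat 3 (R): throw ball2 h=6 -> lands@9:R; in-air after throw: [b1@5:R b3@7:R b2@9:R]
Beat 4 (L): throw ball4 h=7 -> lands@11:R; in-air after throw: [b1@5:R b3@7:R b2@9:R b4@11:R]
Beat 5 (R): throw ball1 h=3 -> lands@8:L; in-air after throw: [b3@7:R b1@8:L b2@9:R b4@11:R]
Beat 6 (L): throw ball5 h=7 -> lands@13:R; in-air after throw: [b3@7:R b1@8:L b2@9:R b4@11:R b5@13:R]
Beat 7 (R): throw ball3 h=5 -> lands@12:L; in-air after throw: [b1@8:L b2@9:R b4@11:R b3@12:L b5@13:R]
Beat 8 (L): throw ball1 h=2 -> lands@10:L; in-air after throw: [b2@9:R b1@10:L b4@11:R b3@12:L b5@13:R]
Beat 9 (R): throw ball2 h=5 -> lands@14:L; in-air after throw: [b1@10:L b4@11:R b3@12:L b5@13:R b2@14:L]
Beat 10 (L): throw ball1 h=6 -> lands@16:L; in-air after throw: [b4@11:R b3@12:L b5@13:R b2@14:L b1@16:L]
Beat 11 (R): throw ball4 h=7 -> lands@18:L; in-air after throw: [b3@12:L b5@13:R b2@14:L b1@16:L b4@18:L]
Beat 12 (L): throw ball3 h=3 -> lands@15:R; in-air after throw: [b5@13:R b2@14:L b3@15:R b1@16:L b4@18:L]
Ball 3: thrown@2 h=5 -> first land @7; rethrown@7 h=5 -> second land @12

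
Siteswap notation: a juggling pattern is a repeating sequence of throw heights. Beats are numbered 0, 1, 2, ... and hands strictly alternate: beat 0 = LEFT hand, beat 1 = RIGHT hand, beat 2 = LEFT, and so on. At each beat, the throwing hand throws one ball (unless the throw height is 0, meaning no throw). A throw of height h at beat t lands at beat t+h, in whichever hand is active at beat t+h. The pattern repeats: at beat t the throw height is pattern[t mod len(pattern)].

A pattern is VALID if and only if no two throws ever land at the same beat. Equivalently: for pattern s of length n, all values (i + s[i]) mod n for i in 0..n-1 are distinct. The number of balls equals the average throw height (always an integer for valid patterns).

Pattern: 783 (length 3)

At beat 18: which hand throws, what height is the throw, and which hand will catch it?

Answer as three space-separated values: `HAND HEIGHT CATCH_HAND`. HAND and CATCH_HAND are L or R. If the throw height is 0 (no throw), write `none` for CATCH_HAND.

Answer: L 7 R

Derivation:
Beat 18: 18 mod 2 = 0, so hand = L
Throw height = pattern[18 mod 3] = pattern[0] = 7
Lands at beat 18+7=25, 25 mod 2 = 1, so catch hand = R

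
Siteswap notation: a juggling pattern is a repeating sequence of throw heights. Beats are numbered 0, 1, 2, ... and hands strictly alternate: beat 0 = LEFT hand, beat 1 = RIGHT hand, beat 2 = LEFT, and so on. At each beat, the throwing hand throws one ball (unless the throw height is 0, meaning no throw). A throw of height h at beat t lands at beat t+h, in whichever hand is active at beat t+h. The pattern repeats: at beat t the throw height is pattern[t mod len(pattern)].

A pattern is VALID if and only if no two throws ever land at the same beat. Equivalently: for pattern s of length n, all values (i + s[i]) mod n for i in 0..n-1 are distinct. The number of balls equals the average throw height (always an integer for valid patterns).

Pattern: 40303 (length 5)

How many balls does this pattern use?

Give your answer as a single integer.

Pattern = [4, 0, 3, 0, 3], length n = 5
  position 0: throw height = 4, running sum = 4
  position 1: throw height = 0, running sum = 4
  position 2: throw height = 3, running sum = 7
  position 3: throw height = 0, running sum = 7
  position 4: throw height = 3, running sum = 10
Total sum = 10; balls = sum / n = 10 / 5 = 2

Answer: 2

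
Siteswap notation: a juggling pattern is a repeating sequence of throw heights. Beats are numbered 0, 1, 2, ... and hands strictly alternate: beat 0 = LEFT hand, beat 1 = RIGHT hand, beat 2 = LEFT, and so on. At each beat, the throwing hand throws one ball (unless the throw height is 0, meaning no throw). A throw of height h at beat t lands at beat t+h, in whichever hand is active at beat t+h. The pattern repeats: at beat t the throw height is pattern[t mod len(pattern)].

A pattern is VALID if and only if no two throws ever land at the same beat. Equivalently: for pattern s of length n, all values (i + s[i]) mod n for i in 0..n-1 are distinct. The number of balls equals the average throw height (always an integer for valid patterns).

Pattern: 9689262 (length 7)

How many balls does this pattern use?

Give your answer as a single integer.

Answer: 6

Derivation:
Pattern = [9, 6, 8, 9, 2, 6, 2], length n = 7
  position 0: throw height = 9, running sum = 9
  position 1: throw height = 6, running sum = 15
  position 2: throw height = 8, running sum = 23
  position 3: throw height = 9, running sum = 32
  position 4: throw height = 2, running sum = 34
  position 5: throw height = 6, running sum = 40
  position 6: throw height = 2, running sum = 42
Total sum = 42; balls = sum / n = 42 / 7 = 6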